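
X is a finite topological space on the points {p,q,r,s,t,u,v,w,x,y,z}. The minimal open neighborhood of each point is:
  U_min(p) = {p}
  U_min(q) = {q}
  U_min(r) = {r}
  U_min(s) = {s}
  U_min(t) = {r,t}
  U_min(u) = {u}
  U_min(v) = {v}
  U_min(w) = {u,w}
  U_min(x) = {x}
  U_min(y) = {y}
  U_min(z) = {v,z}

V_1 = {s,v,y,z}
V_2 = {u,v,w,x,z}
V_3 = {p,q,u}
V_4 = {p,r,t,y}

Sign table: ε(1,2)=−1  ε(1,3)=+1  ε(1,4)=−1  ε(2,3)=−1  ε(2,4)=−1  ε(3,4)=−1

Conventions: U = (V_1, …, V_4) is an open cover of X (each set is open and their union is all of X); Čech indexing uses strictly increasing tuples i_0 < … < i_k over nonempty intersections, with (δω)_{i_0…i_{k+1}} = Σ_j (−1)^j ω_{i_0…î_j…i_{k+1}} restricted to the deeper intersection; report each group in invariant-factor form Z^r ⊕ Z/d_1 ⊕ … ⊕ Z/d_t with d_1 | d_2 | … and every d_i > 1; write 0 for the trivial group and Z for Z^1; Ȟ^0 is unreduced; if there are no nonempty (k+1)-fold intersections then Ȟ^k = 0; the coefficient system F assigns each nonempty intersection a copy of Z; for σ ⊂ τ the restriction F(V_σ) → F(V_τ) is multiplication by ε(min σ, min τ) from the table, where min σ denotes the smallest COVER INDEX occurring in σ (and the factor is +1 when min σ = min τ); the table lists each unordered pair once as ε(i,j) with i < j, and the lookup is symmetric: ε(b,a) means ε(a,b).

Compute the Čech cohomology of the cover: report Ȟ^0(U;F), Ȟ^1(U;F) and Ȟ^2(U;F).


cover nerve:
  V12={v,z} V14={y} V23={u} V34={p}
C dims 4,4; δ0: rk 3, SNF 1^3
Ȟ^0: (4−3)−0=1 ⇒ Z
Ȟ^1: (4−0)−3=1 ⇒ Z
Ȟ^2: (0−0)−0=0 ⇒ 0

Ȟ^0(U;F) ≅ Z; Ȟ^1(U;F) ≅ Z; Ȟ^2(U;F) ≅ 0


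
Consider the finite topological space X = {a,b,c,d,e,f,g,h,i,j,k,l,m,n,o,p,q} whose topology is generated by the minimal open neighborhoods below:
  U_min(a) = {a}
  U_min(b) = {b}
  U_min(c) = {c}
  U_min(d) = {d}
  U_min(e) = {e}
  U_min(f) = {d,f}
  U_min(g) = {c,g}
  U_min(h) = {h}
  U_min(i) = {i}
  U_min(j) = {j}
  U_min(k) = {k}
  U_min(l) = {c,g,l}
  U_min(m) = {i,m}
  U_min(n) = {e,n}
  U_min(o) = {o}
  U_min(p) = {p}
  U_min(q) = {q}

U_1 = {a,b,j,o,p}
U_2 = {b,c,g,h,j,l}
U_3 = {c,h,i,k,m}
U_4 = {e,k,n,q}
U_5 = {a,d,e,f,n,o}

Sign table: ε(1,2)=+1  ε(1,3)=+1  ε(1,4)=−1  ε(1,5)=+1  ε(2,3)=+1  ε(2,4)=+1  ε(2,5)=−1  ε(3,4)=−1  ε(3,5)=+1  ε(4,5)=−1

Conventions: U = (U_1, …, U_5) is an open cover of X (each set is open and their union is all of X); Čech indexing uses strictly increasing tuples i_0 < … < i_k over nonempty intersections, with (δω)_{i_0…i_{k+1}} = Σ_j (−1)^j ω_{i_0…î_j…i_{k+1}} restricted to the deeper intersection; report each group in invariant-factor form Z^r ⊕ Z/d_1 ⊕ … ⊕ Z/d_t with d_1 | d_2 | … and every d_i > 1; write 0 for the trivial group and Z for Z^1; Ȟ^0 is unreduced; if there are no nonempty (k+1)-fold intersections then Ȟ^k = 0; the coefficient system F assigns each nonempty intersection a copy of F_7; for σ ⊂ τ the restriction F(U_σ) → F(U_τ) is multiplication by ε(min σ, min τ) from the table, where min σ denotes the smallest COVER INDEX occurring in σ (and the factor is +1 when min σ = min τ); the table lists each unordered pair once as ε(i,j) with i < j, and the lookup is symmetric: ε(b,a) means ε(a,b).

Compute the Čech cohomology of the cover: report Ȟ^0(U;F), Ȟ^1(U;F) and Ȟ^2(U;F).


nerve of the cover:
  U12={b,j} U15={a,o} U23={c,h} U34={k} U45={e,n}
C dims 5,5; δ0: rk_F7 4
Ȟ^0 = (5 − 4) − 0 = 1, so Ȟ^0 ≅ Z/7
Ȟ^1 = (5 − 0) − 4 = 1, so Ȟ^1 ≅ Z/7
Ȟ^2 = (0 − 0) − 0 = 0, so Ȟ^2 ≅ 0

Ȟ^0 = Z/7; Ȟ^1 = Z/7; Ȟ^2 = 0


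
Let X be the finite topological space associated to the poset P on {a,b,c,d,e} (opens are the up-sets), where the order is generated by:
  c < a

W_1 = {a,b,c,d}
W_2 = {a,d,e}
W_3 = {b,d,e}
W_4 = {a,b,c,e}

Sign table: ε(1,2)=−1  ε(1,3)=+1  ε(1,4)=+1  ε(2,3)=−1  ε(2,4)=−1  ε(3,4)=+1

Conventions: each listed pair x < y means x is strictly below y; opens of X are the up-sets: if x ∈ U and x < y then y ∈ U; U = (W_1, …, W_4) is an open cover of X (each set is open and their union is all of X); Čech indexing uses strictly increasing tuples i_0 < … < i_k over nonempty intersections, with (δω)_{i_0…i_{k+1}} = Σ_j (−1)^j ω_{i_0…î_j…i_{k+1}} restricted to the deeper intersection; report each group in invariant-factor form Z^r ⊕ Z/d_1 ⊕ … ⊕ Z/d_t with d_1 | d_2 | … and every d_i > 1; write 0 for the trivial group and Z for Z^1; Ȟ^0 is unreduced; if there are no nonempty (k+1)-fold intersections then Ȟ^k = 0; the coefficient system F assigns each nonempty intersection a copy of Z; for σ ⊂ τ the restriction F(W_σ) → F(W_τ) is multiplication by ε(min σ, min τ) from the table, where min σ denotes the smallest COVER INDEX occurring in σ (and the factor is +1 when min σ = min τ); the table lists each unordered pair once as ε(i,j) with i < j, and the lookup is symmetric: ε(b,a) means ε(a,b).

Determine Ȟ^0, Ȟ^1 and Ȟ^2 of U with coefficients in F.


Ȟ^0(U;F) ≅ Z,  Ȟ^1(U;F) ≅ 0,  Ȟ^2(U;F) ≅ Z

nerve simplices:
  W12={a,d} W13={b,d} W14={a,b,c} W23={d,e} W24={a,e} W34={b,e}
  W123={d} W124={a} W134={b} W234={e}
C dims 4,6,4; δ0: rk 3, SNF 1^3; δ1: rk 3, SNF 1^3
degree 0: 4−3−0 = 1 → Ȟ^0 ≅ Z
degree 1: 6−3−3 = 0 → Ȟ^1 ≅ 0
degree 2: 4−0−3 = 1 → Ȟ^2 ≅ Z


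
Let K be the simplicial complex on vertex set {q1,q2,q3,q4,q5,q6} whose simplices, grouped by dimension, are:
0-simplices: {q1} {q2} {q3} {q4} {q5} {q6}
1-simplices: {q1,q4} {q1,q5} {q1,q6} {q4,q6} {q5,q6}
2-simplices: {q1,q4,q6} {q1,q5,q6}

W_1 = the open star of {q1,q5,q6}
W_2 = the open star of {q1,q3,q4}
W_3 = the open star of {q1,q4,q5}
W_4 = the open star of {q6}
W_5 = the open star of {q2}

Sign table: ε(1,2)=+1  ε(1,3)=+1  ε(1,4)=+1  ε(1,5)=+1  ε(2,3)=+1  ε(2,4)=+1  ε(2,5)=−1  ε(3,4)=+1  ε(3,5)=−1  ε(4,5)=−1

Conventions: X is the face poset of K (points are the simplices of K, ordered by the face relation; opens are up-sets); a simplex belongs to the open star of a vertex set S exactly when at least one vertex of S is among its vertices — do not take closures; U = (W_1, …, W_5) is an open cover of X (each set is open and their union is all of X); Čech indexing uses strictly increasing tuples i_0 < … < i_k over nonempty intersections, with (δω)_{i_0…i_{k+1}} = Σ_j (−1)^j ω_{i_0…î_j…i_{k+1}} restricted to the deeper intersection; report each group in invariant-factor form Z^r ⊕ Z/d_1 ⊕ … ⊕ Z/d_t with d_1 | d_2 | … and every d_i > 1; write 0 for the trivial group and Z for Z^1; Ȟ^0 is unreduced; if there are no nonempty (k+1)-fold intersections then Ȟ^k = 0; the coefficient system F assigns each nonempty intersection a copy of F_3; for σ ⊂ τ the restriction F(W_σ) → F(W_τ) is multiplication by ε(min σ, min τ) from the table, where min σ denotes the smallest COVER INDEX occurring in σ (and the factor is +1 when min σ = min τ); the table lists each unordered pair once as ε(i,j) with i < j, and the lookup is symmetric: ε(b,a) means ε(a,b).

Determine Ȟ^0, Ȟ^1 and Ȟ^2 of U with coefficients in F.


Ȟ^0(U;F) ≅ Z/3 ⊕ Z/3; Ȟ^1(U;F) ≅ 0; Ȟ^2(U;F) ≅ 0

intersection data:
  W1={{q1},{q5},{q6},{q1,q4},{q1,q5},{q1,q6},{q4,q6},{q5,q6},{q1,q4,q6},{q1,q5,q6}} W2={{q1},{q3},{q4},{q1,q4},{q1,q5},{q1,q6},{q4,q6},{q1,q4,q6},{q1,q5,q6}} W3={{q1},{q4},{q5},{q1,q4},{q1,q5},{q1,q6},{q4,q6},{q5,q6},{q1,q4,q6},{q1,q5,q6}} W4={{q6},{q1,q6},{q4,q6},{q5,q6},{q1,q4,q6},{q1,q5,q6}} W5={{q2}}
  W12={{q1},{q1,q4},{q1,q5},{q1,q6},{q4,q6},{q1,q4,q6},{q1,q5,q6}} W13={{q1},{q5},{q1,q4},{q1,q5},{q1,q6},{q4,q6},{q5,q6},{q1,q4,q6},{q1,q5,q6}} W14={{q6},{q1,q6},{q4,q6},{q5,q6},{q1,q4,q6},{q1,q5,q6}} W23={{q1},{q4},{q1,q4},{q1,q5},{q1,q6},{q4,q6},{q1,q4,q6},{q1,q5,q6}} W24={{q1,q6},{q4,q6},{q1,q4,q6},{q1,q5,q6}} W34={{q1,q6},{q4,q6},{q5,q6},{q1,q4,q6},{q1,q5,q6}}
  W123={{q1},{q1,q4},{q1,q5},{q1,q6},{q4,q6},{q1,q4,q6},{q1,q5,q6}} W124={{q1,q6},{q4,q6},{q1,q4,q6},{q1,q5,q6}} W134={{q1,q6},{q4,q6},{q5,q6},{q1,q4,q6},{q1,q5,q6}} W234={{q1,q6},{q4,q6},{q1,q4,q6},{q1,q5,q6}}
  W1234={{q1,q6},{q4,q6},{q1,q4,q6},{q1,q5,q6}}
C dims 5,6,4,1; δ0: rk_F3 3; δ1: rk_F3 3; δ2: rk_F3 1
Ȟ^0 = (5 − 3) − 0 = 2, so Ȟ^0 ≅ Z/3 ⊕ Z/3
Ȟ^1 = (6 − 3) − 3 = 0, so Ȟ^1 ≅ 0
Ȟ^2 = (4 − 1) − 3 = 0, so Ȟ^2 ≅ 0


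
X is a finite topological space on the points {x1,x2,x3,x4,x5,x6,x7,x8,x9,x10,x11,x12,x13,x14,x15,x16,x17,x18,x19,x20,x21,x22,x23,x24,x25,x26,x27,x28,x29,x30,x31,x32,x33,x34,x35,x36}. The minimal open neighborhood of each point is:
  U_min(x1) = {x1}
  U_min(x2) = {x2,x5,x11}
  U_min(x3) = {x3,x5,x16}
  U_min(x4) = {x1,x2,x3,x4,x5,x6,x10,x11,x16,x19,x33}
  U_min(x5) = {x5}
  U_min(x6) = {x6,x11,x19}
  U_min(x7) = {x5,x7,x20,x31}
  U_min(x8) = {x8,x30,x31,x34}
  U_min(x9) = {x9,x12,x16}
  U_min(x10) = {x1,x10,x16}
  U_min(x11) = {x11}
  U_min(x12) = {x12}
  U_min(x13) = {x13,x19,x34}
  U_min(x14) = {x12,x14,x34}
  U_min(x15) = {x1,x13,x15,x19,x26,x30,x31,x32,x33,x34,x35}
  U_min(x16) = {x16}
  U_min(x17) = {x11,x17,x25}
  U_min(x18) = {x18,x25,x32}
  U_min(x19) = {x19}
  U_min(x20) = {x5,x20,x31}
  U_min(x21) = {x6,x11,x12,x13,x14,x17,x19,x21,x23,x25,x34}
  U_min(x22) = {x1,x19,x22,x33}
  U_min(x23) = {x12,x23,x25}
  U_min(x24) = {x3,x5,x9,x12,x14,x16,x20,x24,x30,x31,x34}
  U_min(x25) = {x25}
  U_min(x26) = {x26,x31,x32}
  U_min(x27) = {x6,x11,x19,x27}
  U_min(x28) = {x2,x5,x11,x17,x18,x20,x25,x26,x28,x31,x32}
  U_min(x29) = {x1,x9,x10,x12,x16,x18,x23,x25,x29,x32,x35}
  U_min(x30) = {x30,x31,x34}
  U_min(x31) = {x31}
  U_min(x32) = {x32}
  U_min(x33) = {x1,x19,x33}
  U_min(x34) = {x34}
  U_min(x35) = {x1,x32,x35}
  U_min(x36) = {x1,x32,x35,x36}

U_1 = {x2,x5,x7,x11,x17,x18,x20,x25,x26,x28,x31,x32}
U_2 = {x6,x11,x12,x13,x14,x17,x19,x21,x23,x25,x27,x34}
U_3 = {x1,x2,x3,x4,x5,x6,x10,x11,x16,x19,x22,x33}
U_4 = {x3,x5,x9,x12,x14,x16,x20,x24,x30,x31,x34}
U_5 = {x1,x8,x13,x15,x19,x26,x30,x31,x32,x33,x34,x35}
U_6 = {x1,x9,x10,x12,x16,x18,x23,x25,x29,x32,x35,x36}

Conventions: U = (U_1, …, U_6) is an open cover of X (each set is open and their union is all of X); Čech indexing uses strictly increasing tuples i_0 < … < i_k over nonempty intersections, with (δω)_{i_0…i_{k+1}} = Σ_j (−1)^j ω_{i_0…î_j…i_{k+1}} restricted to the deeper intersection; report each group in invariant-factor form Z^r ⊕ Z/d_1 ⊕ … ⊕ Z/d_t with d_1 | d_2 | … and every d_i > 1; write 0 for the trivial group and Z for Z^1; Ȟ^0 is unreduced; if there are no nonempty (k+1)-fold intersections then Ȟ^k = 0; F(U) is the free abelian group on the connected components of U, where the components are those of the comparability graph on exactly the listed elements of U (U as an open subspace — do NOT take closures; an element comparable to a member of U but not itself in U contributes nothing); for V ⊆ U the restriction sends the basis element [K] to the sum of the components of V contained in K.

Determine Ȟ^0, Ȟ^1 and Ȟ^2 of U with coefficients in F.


nonempty overlaps:
  U12={x11,x17,x25} U13={x2,x5,x11} U14={x5,x20,x31} U15={x26,x31,x32} U16={x18,x25,x32} U23={x6,x11,x19} U24={x12,x14,x34} U25={x13,x19,x34} U26={x12,x23,x25} U34={x3,x5,x16} U35={x1,x19,x33} U36={x1,x10,x16} U45={x30,x31,x34} U46={x9,x12,x16} U56={x1,x32,x35}
  U123={x11} U126={x25} U134={x5} U145={x31} U156={x32} U235={x19} U245={x34} U246={x12} U346={x16} U356={x1}
components per intersection:
  U1: {x2,x5,x7,x11,x17,x18,x20,x25,x26,x28,x31,x32}
  U2: {x6,x11,x12,x13,x14,x17,x19,x21,x23,x25,x27,x34}
  U3: {x1,x2,x3,x4,x5,x6,x10,x11,x16,x19,x22,x33}
  U4: {x3,x5,x9,x12,x14,x16,x20,x24,x30,x31,x34}
  U5: {x1,x8,x13,x15,x19,x26,x30,x31,x32,x33,x34,x35}
  U6: {x1,x9,x10,x12,x16,x18,x23,x25,x29,x32,x35,x36}
  U12: {x11,x17,x25}
  U13: {x2,x5,x11}
  U14: {x5,x20,x31}
  U15: {x26,x31,x32}
  U16: {x18,x25,x32}
  U23: {x6,x11,x19}
  U24: {x12,x14,x34}
  U25: {x13,x19,x34}
  U26: {x12,x23,x25}
  U34: {x3,x5,x16}
  U35: {x1,x19,x33}
  U36: {x1,x10,x16}
  U45: {x30,x31,x34}
  U46: {x9,x12,x16}
  U56: {x1,x32,x35}
  U123: {x11}
  U126: {x25}
  U134: {x5}
  U145: {x31}
  U156: {x32}
  U235: {x19}
  U245: {x34}
  U246: {x12}
  U346: {x16}
  U356: {x1}
C dims 6,15,10; δ0: rk 5, SNF 1^5; δ1: rk 10, SNF 1^9·2
degree 0: 6−5−0 = 1 → Ȟ^0 ≅ Z
degree 1: 15−10−5 = 0 → Ȟ^1 ≅ 0
degree 2: 10−0−10 = 0 plus torsion [2] → Ȟ^2 ≅ Z/2

Ȟ^0 = Z, Ȟ^1 = 0, Ȟ^2 = Z/2


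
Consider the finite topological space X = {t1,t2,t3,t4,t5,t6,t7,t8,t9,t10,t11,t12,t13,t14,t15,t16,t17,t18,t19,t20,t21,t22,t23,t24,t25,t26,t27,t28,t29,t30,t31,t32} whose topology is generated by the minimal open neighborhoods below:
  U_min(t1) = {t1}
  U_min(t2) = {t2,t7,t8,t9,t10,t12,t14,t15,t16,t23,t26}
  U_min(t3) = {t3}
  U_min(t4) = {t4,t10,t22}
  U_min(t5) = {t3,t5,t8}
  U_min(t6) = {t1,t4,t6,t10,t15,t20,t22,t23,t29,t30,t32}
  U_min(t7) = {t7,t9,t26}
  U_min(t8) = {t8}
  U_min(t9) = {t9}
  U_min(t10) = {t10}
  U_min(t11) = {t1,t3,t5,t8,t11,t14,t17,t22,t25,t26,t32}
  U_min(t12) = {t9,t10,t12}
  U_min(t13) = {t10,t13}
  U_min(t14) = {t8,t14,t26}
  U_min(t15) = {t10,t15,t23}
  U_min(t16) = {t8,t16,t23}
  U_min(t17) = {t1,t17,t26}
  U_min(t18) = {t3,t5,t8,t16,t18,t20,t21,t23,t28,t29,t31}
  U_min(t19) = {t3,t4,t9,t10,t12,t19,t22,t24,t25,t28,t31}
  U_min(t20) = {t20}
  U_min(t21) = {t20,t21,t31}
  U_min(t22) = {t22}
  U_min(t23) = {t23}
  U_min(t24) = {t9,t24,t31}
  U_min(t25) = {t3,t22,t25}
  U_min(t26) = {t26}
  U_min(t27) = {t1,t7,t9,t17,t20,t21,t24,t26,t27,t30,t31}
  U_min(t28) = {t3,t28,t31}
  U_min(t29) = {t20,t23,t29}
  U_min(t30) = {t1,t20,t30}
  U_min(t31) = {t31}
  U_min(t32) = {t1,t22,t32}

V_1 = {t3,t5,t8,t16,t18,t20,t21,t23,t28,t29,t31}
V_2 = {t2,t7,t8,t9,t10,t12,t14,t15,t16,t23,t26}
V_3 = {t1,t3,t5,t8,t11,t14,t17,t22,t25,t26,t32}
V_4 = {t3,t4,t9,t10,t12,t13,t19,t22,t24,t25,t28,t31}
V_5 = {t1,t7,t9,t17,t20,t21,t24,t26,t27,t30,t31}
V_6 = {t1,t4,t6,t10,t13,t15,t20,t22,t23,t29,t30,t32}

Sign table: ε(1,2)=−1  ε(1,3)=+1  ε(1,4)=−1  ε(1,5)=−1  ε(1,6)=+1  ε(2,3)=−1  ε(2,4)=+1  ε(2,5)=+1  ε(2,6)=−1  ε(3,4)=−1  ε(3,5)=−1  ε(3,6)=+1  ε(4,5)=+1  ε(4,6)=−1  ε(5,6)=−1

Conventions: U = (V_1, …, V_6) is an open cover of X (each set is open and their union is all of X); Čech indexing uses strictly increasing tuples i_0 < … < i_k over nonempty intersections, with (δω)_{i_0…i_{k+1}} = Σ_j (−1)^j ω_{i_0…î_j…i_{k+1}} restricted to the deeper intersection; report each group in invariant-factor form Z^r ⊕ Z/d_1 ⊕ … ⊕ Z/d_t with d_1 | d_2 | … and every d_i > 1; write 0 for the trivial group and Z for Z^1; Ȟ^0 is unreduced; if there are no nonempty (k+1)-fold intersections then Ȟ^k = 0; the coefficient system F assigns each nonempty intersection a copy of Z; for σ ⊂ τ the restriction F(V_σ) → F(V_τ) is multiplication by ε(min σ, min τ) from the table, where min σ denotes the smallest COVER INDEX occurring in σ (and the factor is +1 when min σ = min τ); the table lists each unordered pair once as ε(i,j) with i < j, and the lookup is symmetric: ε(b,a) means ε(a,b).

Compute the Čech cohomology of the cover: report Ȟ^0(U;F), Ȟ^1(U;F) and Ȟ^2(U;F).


Ȟ^0 = Z, Ȟ^1 = 0 and Ȟ^2 = Z/2

nerve simplices:
  V12={t8,t16,t23} V13={t3,t5,t8} V14={t3,t28,t31} V15={t20,t21,t31} V16={t20,t23,t29} V23={t8,t14,t26} V24={t9,t10,t12} V25={t7,t9,t26} V26={t10,t15,t23} V34={t3,t22,t25} V35={t1,t17,t26} V36={t1,t22,t32} V45={t9,t24,t31} V46={t4,t10,t13,t22} V56={t1,t20,t30}
  V123={t8} V126={t23} V134={t3} V145={t31} V156={t20} V235={t26} V245={t9} V246={t10} V346={t22} V356={t1}
C dims 6,15,10; δ0: rk 5, SNF 1^5; δ1: rk 10, SNF 1^9·2
degree 0: 6−5−0 = 1 → Ȟ^0 ≅ Z
degree 1: 15−10−5 = 0 → Ȟ^1 ≅ 0
degree 2: 10−0−10 = 0 plus torsion [2] → Ȟ^2 ≅ Z/2


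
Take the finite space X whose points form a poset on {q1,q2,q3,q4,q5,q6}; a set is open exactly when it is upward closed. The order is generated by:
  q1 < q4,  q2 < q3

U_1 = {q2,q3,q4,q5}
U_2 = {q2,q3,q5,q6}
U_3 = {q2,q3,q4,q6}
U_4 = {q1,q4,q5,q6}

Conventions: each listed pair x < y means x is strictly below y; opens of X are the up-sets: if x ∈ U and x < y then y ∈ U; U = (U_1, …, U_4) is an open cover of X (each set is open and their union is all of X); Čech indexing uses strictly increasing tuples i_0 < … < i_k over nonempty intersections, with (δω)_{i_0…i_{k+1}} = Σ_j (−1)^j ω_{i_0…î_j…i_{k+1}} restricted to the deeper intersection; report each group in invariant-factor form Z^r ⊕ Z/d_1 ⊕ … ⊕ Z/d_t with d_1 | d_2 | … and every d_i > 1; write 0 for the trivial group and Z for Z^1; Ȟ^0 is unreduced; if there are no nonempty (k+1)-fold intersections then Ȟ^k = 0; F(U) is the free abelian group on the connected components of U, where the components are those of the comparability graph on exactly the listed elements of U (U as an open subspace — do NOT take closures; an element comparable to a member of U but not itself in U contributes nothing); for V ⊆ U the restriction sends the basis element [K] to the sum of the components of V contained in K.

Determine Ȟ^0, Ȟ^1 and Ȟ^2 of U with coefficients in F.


cover nerve:
  U12={q2,q3,q5} U13={q2,q3,q4} U14={q4,q5} U23={q2,q3,q6} U24={q5,q6} U34={q4,q6}
  U123={q2,q3} U124={q5} U134={q4} U234={q6}
components per intersection:
  U1: {q2,q3} {q4} {q5}
  U2: {q2,q3} {q5} {q6}
  U3: {q2,q3} {q4} {q6}
  U4: {q1,q4} {q5} {q6}
  U12: {q2,q3} {q5}
  U13: {q2,q3} {q4}
  U14: {q4} {q5}
  U23: {q2,q3} {q6}
  U24: {q5} {q6}
  U34: {q4} {q6}
  U123: {q2,q3}
  U124: {q5}
  U134: {q4}
  U234: {q6}
C dims 12,12,4; δ0: rk 8, SNF 1^8; δ1: rk 4, SNF 1^4
Ȟ^0: (12−8)−0=4 ⇒ Z^4
Ȟ^1: (12−4)−8=0 ⇒ 0
Ȟ^2: (4−0)−4=0 ⇒ 0

Ȟ^0 = Z^4; Ȟ^1 = 0; Ȟ^2 = 0


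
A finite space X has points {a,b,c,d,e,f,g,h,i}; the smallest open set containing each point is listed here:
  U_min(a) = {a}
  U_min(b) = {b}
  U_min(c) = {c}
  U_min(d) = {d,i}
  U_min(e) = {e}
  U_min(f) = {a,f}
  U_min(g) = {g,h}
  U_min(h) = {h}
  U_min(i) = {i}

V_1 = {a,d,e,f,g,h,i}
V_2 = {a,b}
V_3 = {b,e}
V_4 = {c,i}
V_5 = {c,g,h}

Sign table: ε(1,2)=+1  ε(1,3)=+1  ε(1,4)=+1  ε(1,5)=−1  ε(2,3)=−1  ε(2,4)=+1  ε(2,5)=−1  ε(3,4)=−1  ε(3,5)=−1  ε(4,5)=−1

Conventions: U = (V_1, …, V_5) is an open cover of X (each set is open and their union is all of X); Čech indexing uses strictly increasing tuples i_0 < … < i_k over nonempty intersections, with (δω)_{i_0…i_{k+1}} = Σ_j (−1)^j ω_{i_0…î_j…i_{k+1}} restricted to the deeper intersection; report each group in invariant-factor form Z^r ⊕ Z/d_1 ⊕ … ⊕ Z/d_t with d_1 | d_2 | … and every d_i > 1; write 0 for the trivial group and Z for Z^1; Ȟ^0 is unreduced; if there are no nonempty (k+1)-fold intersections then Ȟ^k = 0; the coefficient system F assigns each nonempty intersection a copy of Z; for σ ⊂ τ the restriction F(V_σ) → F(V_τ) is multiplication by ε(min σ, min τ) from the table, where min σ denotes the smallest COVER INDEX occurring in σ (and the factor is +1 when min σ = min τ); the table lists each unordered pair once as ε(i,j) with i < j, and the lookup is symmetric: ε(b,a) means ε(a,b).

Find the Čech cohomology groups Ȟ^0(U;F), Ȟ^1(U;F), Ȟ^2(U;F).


intersection data:
  V12={a} V13={e} V14={i} V15={g,h} V23={b} V45={c}
C dims 5,6; δ0: rk 5, SNF 1^4·2
Ȟ^0 = (5 − 5) − 0 = 0, so Ȟ^0 ≅ 0
Ȟ^1 = (6 − 0) − 5 = 1 plus torsion [2], so Ȟ^1 ≅ Z ⊕ Z/2
Ȟ^2 = (0 − 0) − 0 = 0, so Ȟ^2 ≅ 0

Ȟ^0 ≅ 0, Ȟ^1 ≅ Z ⊕ Z/2, Ȟ^2 ≅ 0


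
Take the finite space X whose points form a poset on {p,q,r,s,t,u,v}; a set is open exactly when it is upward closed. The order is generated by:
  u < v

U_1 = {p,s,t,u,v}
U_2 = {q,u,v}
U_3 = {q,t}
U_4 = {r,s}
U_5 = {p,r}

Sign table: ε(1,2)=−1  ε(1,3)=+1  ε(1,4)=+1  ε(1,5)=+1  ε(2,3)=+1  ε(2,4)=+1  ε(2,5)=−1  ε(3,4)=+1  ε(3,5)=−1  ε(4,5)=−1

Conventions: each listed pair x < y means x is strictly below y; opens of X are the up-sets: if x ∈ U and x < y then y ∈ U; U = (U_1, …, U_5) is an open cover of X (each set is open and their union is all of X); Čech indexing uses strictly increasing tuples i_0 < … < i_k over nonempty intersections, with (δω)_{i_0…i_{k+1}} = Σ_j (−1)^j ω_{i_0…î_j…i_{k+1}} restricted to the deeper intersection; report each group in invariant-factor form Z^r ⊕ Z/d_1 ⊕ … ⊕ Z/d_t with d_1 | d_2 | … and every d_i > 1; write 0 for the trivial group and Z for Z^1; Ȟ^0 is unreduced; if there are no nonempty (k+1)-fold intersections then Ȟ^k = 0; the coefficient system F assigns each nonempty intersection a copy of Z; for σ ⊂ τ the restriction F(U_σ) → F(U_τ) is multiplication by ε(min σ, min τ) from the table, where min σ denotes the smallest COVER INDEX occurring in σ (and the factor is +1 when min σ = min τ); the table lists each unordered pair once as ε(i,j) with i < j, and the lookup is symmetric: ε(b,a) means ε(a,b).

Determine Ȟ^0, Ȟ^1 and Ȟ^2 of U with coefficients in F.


nonempty overlaps:
  U12={u,v} U13={t} U14={s} U15={p} U23={q} U45={r}
C dims 5,6; δ0: rk 5, SNF 1^4·2
degree 0: 5−5−0 = 0 → Ȟ^0 ≅ 0
degree 1: 6−0−5 = 1 plus torsion [2] → Ȟ^1 ≅ Z ⊕ Z/2
degree 2: 0−0−0 = 0 → Ȟ^2 ≅ 0

Ȟ^0 = 0; Ȟ^1 = Z ⊕ Z/2; Ȟ^2 = 0


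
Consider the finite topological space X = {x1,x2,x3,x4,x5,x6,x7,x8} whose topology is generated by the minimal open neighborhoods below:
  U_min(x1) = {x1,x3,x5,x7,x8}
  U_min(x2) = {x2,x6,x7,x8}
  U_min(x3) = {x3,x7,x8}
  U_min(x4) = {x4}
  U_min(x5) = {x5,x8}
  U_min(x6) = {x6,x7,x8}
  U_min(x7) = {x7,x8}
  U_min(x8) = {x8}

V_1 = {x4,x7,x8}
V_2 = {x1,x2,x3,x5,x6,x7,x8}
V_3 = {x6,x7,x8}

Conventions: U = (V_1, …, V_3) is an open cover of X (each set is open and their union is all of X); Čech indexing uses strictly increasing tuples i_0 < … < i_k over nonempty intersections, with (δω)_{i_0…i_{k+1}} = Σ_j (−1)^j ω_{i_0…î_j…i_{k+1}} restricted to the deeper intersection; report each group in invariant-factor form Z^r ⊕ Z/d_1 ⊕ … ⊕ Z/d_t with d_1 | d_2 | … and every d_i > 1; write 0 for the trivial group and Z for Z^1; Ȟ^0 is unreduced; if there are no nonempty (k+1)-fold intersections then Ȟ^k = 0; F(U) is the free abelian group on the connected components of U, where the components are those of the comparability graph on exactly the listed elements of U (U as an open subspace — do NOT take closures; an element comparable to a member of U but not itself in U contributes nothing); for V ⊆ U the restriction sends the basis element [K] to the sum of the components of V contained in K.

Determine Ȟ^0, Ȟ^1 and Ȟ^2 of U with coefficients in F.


nonempty intersections:
  V12={x7,x8} V13={x7,x8} V23={x6,x7,x8}
  V123={x7,x8}
components per intersection:
  V1: {x4} {x7,x8}
  V2: {x1,x2,x3,x5,x6,x7,x8}
  V3: {x6,x7,x8}
  V12: {x7,x8}
  V13: {x7,x8}
  V23: {x6,x7,x8}
  V123: {x7,x8}
C dims 4,3,1; δ0: rk 2, SNF 1^2; δ1: rk 1, SNF 1^1
Ȟ^0: (4−2)−0=2 ⇒ Z^2
Ȟ^1: (3−1)−2=0 ⇒ 0
Ȟ^2: (1−0)−1=0 ⇒ 0

Ȟ^0 ≅ Z^2,  Ȟ^1 ≅ 0,  Ȟ^2 ≅ 0


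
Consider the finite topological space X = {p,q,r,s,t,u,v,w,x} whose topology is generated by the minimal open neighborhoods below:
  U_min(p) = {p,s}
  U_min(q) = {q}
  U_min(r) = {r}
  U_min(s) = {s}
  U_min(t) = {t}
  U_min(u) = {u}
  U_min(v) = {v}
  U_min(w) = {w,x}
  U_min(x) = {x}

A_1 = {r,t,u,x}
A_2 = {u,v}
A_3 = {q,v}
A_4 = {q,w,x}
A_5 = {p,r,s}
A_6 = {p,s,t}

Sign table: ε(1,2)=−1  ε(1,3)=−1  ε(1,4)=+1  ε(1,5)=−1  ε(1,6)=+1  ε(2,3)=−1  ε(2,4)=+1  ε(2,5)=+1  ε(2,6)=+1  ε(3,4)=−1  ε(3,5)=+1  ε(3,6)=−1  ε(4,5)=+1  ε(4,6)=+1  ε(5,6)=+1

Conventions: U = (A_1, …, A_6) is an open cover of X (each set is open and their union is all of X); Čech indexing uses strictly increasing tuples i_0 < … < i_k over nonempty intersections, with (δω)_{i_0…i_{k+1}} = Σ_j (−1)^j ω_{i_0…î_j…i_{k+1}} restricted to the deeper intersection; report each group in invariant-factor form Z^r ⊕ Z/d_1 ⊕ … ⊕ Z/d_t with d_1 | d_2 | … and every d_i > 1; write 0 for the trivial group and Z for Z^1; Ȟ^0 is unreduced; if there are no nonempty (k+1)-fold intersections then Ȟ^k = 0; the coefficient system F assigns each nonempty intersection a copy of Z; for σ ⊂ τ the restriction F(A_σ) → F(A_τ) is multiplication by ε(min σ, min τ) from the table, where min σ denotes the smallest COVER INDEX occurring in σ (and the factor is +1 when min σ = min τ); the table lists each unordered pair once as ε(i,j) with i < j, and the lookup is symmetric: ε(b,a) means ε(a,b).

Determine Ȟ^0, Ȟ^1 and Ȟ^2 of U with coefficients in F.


nonempty intersections:
  A12={u} A14={x} A15={r} A16={t} A23={v} A34={q} A56={p,s}
C dims 6,7; δ0: rk 6, SNF 1^5·2
Ȟ^0: (6−6)−0=0 ⇒ 0
Ȟ^1: (7−0)−6=1 plus torsion [2] ⇒ Z ⊕ Z/2
Ȟ^2: (0−0)−0=0 ⇒ 0

Ȟ^0 = 0, Ȟ^1 = Z ⊕ Z/2 and Ȟ^2 = 0


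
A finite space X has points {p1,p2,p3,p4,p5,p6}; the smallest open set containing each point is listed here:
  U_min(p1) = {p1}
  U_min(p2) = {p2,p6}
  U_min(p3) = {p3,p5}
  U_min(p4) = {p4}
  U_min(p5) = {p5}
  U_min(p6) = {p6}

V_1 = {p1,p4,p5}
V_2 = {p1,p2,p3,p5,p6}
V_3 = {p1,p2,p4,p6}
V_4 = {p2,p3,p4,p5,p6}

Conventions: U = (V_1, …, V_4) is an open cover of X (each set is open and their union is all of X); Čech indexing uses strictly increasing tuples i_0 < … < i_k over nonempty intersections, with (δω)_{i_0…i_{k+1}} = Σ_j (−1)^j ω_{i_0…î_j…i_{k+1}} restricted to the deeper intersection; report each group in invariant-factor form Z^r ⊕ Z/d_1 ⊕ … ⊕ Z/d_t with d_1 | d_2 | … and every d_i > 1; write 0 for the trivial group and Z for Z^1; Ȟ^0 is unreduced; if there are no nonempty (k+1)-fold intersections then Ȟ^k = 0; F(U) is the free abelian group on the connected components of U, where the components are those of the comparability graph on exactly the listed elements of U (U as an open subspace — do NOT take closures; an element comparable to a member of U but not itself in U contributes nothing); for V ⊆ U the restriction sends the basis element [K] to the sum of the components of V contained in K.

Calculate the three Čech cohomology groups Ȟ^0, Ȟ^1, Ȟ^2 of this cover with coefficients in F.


Ȟ^0 ≅ Z^4, Ȟ^1 ≅ 0, Ȟ^2 ≅ 0

nerve of the cover:
  V12={p1,p5} V13={p1,p4} V14={p4,p5} V23={p1,p2,p6} V24={p2,p3,p5,p6} V34={p2,p4,p6}
  V123={p1} V124={p5} V134={p4} V234={p2,p6}
components per intersection:
  V1: {p1} {p4} {p5}
  V2: {p1} {p2,p6} {p3,p5}
  V3: {p1} {p2,p6} {p4}
  V4: {p2,p6} {p3,p5} {p4}
  V12: {p1} {p5}
  V13: {p1} {p4}
  V14: {p4} {p5}
  V23: {p1} {p2,p6}
  V24: {p2,p6} {p3,p5}
  V34: {p2,p6} {p4}
  V123: {p1}
  V124: {p5}
  V134: {p4}
  V234: {p2,p6}
C dims 12,12,4; δ0: rk 8, SNF 1^8; δ1: rk 4, SNF 1^4
Ȟ^0 = (12 − 8) − 0 = 4, so Ȟ^0 ≅ Z^4
Ȟ^1 = (12 − 4) − 8 = 0, so Ȟ^1 ≅ 0
Ȟ^2 = (4 − 0) − 4 = 0, so Ȟ^2 ≅ 0


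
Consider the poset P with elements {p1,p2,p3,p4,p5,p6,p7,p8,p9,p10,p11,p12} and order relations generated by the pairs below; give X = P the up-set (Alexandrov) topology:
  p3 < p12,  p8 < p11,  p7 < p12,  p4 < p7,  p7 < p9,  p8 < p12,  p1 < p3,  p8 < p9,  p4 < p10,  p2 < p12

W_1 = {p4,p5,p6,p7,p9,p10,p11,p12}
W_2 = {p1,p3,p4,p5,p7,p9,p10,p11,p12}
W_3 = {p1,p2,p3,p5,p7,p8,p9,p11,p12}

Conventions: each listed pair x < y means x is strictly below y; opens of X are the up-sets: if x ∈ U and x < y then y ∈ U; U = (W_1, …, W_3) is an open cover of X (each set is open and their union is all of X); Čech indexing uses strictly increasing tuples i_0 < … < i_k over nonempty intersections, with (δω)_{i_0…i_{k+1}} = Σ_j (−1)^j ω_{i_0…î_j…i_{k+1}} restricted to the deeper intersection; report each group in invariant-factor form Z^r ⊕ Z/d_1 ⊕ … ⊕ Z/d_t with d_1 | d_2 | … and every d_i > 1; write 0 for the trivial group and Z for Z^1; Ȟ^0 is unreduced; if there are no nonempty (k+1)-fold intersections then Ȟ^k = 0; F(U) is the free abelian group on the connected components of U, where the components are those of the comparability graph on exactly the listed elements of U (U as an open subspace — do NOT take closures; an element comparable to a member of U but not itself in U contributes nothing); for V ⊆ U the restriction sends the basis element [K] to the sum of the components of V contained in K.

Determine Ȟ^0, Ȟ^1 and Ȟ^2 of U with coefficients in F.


intersection data:
  W12={p4,p5,p7,p9,p10,p11,p12} W13={p5,p7,p9,p11,p12} W23={p1,p3,p5,p7,p9,p11,p12}
  W123={p5,p7,p9,p11,p12}
components per intersection:
  W1: {p4,p7,p9,p10,p12} {p5} {p6} {p11}
  W2: {p1,p3,p4,p7,p9,p10,p12} {p5} {p11}
  W3: {p1,p2,p3,p7,p8,p9,p11,p12} {p5}
  W12: {p4,p7,p9,p10,p12} {p5} {p11}
  W13: {p5} {p7,p9,p12} {p11}
  W23: {p1,p3,p7,p9,p12} {p5} {p11}
  W123: {p5} {p7,p9,p12} {p11}
C dims 9,9,3; δ0: rk 6, SNF 1^6; δ1: rk 3, SNF 1^3
Ȟ^0 = (9 − 6) − 0 = 3, so Ȟ^0 ≅ Z^3
Ȟ^1 = (9 − 3) − 6 = 0, so Ȟ^1 ≅ 0
Ȟ^2 = (3 − 0) − 3 = 0, so Ȟ^2 ≅ 0

Ȟ^0(U;F) ≅ Z^3, Ȟ^1(U;F) ≅ 0, Ȟ^2(U;F) ≅ 0


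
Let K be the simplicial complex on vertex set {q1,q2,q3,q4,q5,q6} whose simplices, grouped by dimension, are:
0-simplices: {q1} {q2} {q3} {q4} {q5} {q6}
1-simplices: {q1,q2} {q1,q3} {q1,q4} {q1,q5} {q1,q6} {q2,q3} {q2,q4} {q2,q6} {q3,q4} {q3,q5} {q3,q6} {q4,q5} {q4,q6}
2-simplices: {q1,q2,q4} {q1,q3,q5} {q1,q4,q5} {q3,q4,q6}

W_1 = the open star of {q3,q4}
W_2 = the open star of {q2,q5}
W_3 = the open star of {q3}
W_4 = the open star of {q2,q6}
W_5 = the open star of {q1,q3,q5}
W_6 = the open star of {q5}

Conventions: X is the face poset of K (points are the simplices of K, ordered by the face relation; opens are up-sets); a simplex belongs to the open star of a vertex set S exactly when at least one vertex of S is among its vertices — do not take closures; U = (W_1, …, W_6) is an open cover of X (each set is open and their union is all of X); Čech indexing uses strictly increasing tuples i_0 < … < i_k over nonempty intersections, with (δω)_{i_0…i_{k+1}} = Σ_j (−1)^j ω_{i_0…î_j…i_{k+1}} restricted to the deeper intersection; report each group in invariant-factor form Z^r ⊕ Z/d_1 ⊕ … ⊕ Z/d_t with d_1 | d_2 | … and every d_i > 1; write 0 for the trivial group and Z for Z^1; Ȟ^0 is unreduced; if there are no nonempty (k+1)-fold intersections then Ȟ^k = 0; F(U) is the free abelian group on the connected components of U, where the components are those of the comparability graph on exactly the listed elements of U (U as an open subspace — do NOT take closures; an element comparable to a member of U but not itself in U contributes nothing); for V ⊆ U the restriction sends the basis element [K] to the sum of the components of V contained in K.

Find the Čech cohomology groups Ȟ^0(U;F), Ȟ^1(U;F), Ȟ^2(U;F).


Ȟ^0 = Z,  Ȟ^1 = Z^4,  Ȟ^2 = 0

cover nerve:
  W1={{q3},{q4},{q1,q3},{q1,q4},{q2,q3},{q2,q4},{q3,q4},{q3,q5},{q3,q6},{q4,q5},{q4,q6},{q1,q2,q4},{q1,q3,q5},{q1,q4,q5},{q3,q4,q6}} W2={{q2},{q5},{q1,q2},{q1,q5},{q2,q3},{q2,q4},{q2,q6},{q3,q5},{q4,q5},{q1,q2,q4},{q1,q3,q5},{q1,q4,q5}} W3={{q3},{q1,q3},{q2,q3},{q3,q4},{q3,q5},{q3,q6},{q1,q3,q5},{q3,q4,q6}} W4={{q2},{q6},{q1,q2},{q1,q6},{q2,q3},{q2,q4},{q2,q6},{q3,q6},{q4,q6},{q1,q2,q4},{q3,q4,q6}} W5={{q1},{q3},{q5},{q1,q2},{q1,q3},{q1,q4},{q1,q5},{q1,q6},{q2,q3},{q3,q4},{q3,q5},{q3,q6},{q4,q5},{q1,q2,q4},{q1,q3,q5},{q1,q4,q5},{q3,q4,q6}} W6={{q5},{q1,q5},{q3,q5},{q4,q5},{q1,q3,q5},{q1,q4,q5}}
  W12={{q2,q3},{q2,q4},{q3,q5},{q4,q5},{q1,q2,q4},{q1,q3,q5},{q1,q4,q5}} W13={{q3},{q1,q3},{q2,q3},{q3,q4},{q3,q5},{q3,q6},{q1,q3,q5},{q3,q4,q6}} W14={{q2,q3},{q2,q4},{q3,q6},{q4,q6},{q1,q2,q4},{q3,q4,q6}} W15={{q3},{q1,q3},{q1,q4},{q2,q3},{q3,q4},{q3,q5},{q3,q6},{q4,q5},{q1,q2,q4},{q1,q3,q5},{q1,q4,q5},{q3,q4,q6}} W16={{q3,q5},{q4,q5},{q1,q3,q5},{q1,q4,q5}} W23={{q2,q3},{q3,q5},{q1,q3,q5}} W24={{q2},{q1,q2},{q2,q3},{q2,q4},{q2,q6},{q1,q2,q4}} W25={{q5},{q1,q2},{q1,q5},{q2,q3},{q3,q5},{q4,q5},{q1,q2,q4},{q1,q3,q5},{q1,q4,q5}} W26={{q5},{q1,q5},{q3,q5},{q4,q5},{q1,q3,q5},{q1,q4,q5}} W34={{q2,q3},{q3,q6},{q3,q4,q6}} W35={{q3},{q1,q3},{q2,q3},{q3,q4},{q3,q5},{q3,q6},{q1,q3,q5},{q3,q4,q6}} W36={{q3,q5},{q1,q3,q5}} W45={{q1,q2},{q1,q6},{q2,q3},{q3,q6},{q1,q2,q4},{q3,q4,q6}} W56={{q5},{q1,q5},{q3,q5},{q4,q5},{q1,q3,q5},{q1,q4,q5}}
  W123={{q2,q3},{q3,q5},{q1,q3,q5}} W124={{q2,q3},{q2,q4},{q1,q2,q4}} W125={{q2,q3},{q3,q5},{q4,q5},{q1,q2,q4},{q1,q3,q5},{q1,q4,q5}} W126={{q3,q5},{q4,q5},{q1,q3,q5},{q1,q4,q5}} W134={{q2,q3},{q3,q6},{q3,q4,q6}} W135={{q3},{q1,q3},{q2,q3},{q3,q4},{q3,q5},{q3,q6},{q1,q3,q5},{q3,q4,q6}} W136={{q3,q5},{q1,q3,q5}} W145={{q2,q3},{q3,q6},{q1,q2,q4},{q3,q4,q6}} W156={{q3,q5},{q4,q5},{q1,q3,q5},{q1,q4,q5}} W234={{q2,q3}} W235={{q2,q3},{q3,q5},{q1,q3,q5}} W236={{q3,q5},{q1,q3,q5}} W245={{q1,q2},{q2,q3},{q1,q2,q4}} W256={{q5},{q1,q5},{q3,q5},{q4,q5},{q1,q3,q5},{q1,q4,q5}} W345={{q2,q3},{q3,q6},{q3,q4,q6}} W356={{q3,q5},{q1,q3,q5}}
  W1234={{q2,q3}} W1235={{q2,q3},{q3,q5},{q1,q3,q5}} W1236={{q3,q5},{q1,q3,q5}} W1245={{q2,q3},{q1,q2,q4}} W1256={{q3,q5},{q4,q5},{q1,q3,q5},{q1,q4,q5}} W1345={{q2,q3},{q3,q6},{q3,q4,q6}} W1356={{q3,q5},{q1,q3,q5}} W2345={{q2,q3}} W2356={{q3,q5},{q1,q3,q5}}
  W12345={{q2,q3}} W12356={{q3,q5},{q1,q3,q5}}
components per intersection:
  W1: {{q3},{q4},{q1,q3},{q1,q4},{q2,q3},{q2,q4},{q3,q4},{q3,q5},{q3,q6},{q4,q5},{q4,q6},{q1,q2,q4},{q1,q3,q5},{q1,q4,q5},{q3,q4,q6}}
  W2: {{q2},{q1,q2},{q2,q3},{q2,q4},{q2,q6},{q1,q2,q4}} {{q5},{q1,q5},{q3,q5},{q4,q5},{q1,q3,q5},{q1,q4,q5}}
  W3: {{q3},{q1,q3},{q2,q3},{q3,q4},{q3,q5},{q3,q6},{q1,q3,q5},{q3,q4,q6}}
  W4: {{q2},{q6},{q1,q2},{q1,q6},{q2,q3},{q2,q4},{q2,q6},{q3,q6},{q4,q6},{q1,q2,q4},{q3,q4,q6}}
  W5: {{q1},{q3},{q5},{q1,q2},{q1,q3},{q1,q4},{q1,q5},{q1,q6},{q2,q3},{q3,q4},{q3,q5},{q3,q6},{q4,q5},{q1,q2,q4},{q1,q3,q5},{q1,q4,q5},{q3,q4,q6}}
  W6: {{q5},{q1,q5},{q3,q5},{q4,q5},{q1,q3,q5},{q1,q4,q5}}
  W12: {{q2,q3}} {{q2,q4},{q1,q2,q4}} {{q3,q5},{q1,q3,q5}} {{q4,q5},{q1,q4,q5}}
  W13: {{q3},{q1,q3},{q2,q3},{q3,q4},{q3,q5},{q3,q6},{q1,q3,q5},{q3,q4,q6}}
  W14: {{q2,q3}} {{q2,q4},{q1,q2,q4}} {{q3,q6},{q4,q6},{q3,q4,q6}}
  W15: {{q3},{q1,q3},{q2,q3},{q3,q4},{q3,q5},{q3,q6},{q1,q3,q5},{q3,q4,q6}} {{q1,q4},{q4,q5},{q1,q2,q4},{q1,q4,q5}}
  W16: {{q3,q5},{q1,q3,q5}} {{q4,q5},{q1,q4,q5}}
  W23: {{q2,q3}} {{q3,q5},{q1,q3,q5}}
  W24: {{q2},{q1,q2},{q2,q3},{q2,q4},{q2,q6},{q1,q2,q4}}
  W25: {{q5},{q1,q5},{q3,q5},{q4,q5},{q1,q3,q5},{q1,q4,q5}} {{q1,q2},{q1,q2,q4}} {{q2,q3}}
  W26: {{q5},{q1,q5},{q3,q5},{q4,q5},{q1,q3,q5},{q1,q4,q5}}
  W34: {{q2,q3}} {{q3,q6},{q3,q4,q6}}
  W35: {{q3},{q1,q3},{q2,q3},{q3,q4},{q3,q5},{q3,q6},{q1,q3,q5},{q3,q4,q6}}
  W36: {{q3,q5},{q1,q3,q5}}
  W45: {{q1,q2},{q1,q2,q4}} {{q1,q6}} {{q2,q3}} {{q3,q6},{q3,q4,q6}}
  W56: {{q5},{q1,q5},{q3,q5},{q4,q5},{q1,q3,q5},{q1,q4,q5}}
  W123: {{q2,q3}} {{q3,q5},{q1,q3,q5}}
  W124: {{q2,q3}} {{q2,q4},{q1,q2,q4}}
  W125: {{q2,q3}} {{q3,q5},{q1,q3,q5}} {{q4,q5},{q1,q4,q5}} {{q1,q2,q4}}
  W126: {{q3,q5},{q1,q3,q5}} {{q4,q5},{q1,q4,q5}}
  W134: {{q2,q3}} {{q3,q6},{q3,q4,q6}}
  W135: {{q3},{q1,q3},{q2,q3},{q3,q4},{q3,q5},{q3,q6},{q1,q3,q5},{q3,q4,q6}}
  W136: {{q3,q5},{q1,q3,q5}}
  W145: {{q2,q3}} {{q3,q6},{q3,q4,q6}} {{q1,q2,q4}}
  W156: {{q3,q5},{q1,q3,q5}} {{q4,q5},{q1,q4,q5}}
  W234: {{q2,q3}}
  W235: {{q2,q3}} {{q3,q5},{q1,q3,q5}}
  W236: {{q3,q5},{q1,q3,q5}}
  W245: {{q1,q2},{q1,q2,q4}} {{q2,q3}}
  W256: {{q5},{q1,q5},{q3,q5},{q4,q5},{q1,q3,q5},{q1,q4,q5}}
  W345: {{q2,q3}} {{q3,q6},{q3,q4,q6}}
  W356: {{q3,q5},{q1,q3,q5}}
  W1234: {{q2,q3}}
  W1235: {{q2,q3}} {{q3,q5},{q1,q3,q5}}
  W1236: {{q3,q5},{q1,q3,q5}}
  W1245: {{q2,q3}} {{q1,q2,q4}}
  W1256: {{q3,q5},{q1,q3,q5}} {{q4,q5},{q1,q4,q5}}
  W1345: {{q2,q3}} {{q3,q6},{q3,q4,q6}}
  W1356: {{q3,q5},{q1,q3,q5}}
  W2345: {{q2,q3}}
  W2356: {{q3,q5},{q1,q3,q5}}
  W12345: {{q2,q3}}
  W12356: {{q3,q5},{q1,q3,q5}}
C dims 7,28,29,13; δ0: rk 6, SNF 1^6; δ1: rk 18, SNF 1^18; δ2: rk 11, SNF 1^11
Ȟ^0: (7−6)−0=1 ⇒ Z
Ȟ^1: (28−18)−6=4 ⇒ Z^4
Ȟ^2: (29−11)−18=0 ⇒ 0


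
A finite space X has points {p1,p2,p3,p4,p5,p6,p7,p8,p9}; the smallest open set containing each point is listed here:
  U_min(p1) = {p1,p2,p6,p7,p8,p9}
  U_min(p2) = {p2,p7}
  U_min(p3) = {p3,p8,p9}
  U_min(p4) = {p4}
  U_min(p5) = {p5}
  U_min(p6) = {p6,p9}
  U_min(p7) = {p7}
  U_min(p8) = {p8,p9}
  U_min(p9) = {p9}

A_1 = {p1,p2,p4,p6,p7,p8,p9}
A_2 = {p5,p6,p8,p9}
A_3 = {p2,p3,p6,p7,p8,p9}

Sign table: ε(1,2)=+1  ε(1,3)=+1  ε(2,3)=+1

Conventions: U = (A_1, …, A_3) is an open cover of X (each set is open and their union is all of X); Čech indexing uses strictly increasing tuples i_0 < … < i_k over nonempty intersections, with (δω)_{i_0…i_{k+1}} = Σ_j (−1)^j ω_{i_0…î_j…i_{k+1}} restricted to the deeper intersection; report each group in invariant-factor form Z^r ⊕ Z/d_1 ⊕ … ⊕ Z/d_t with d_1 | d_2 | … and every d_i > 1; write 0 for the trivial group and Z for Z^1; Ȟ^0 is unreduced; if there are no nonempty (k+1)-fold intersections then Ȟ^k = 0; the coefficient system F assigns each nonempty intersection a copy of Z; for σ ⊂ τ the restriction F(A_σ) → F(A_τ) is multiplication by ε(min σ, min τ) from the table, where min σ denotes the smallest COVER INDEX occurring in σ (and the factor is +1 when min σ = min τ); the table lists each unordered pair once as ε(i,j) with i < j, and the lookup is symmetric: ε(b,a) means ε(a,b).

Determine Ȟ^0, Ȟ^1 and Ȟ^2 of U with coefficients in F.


nonempty overlaps:
  A12={p6,p8,p9} A13={p2,p6,p7,p8,p9} A23={p6,p8,p9}
  A123={p6,p8,p9}
C dims 3,3,1; δ0: rk 2, SNF 1^2; δ1: rk 1, SNF 1^1
degree 0: 3−2−0 = 1 → Ȟ^0 ≅ Z
degree 1: 3−1−2 = 0 → Ȟ^1 ≅ 0
degree 2: 1−0−1 = 0 → Ȟ^2 ≅ 0

Ȟ^0(U;F) ≅ Z,  Ȟ^1(U;F) ≅ 0,  Ȟ^2(U;F) ≅ 0


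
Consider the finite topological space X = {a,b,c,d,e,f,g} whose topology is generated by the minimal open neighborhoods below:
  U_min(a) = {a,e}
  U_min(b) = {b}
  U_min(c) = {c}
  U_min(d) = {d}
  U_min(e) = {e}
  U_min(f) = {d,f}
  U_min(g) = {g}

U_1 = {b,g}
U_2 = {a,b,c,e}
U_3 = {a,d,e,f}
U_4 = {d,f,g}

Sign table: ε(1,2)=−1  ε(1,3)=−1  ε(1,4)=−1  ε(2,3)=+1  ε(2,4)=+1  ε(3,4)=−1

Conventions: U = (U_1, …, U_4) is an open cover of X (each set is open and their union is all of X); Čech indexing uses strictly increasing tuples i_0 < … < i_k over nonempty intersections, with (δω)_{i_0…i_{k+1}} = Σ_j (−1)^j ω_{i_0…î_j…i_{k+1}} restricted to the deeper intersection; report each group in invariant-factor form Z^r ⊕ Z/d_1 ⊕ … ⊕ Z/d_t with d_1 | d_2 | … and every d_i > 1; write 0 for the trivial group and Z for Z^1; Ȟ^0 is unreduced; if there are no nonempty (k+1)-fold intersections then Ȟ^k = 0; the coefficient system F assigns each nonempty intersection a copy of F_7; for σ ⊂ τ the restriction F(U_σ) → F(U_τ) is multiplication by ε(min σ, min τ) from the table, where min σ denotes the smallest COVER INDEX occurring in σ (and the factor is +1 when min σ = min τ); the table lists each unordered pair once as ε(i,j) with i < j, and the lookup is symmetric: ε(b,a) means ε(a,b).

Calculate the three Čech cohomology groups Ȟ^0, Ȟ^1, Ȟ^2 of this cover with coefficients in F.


nonempty intersections:
  U12={b} U14={g} U23={a,e} U34={d,f}
C dims 4,4; δ0: rk_F7 4
Ȟ^0: (4−4)−0=0 ⇒ 0
Ȟ^1: (4−0)−4=0 ⇒ 0
Ȟ^2: (0−0)−0=0 ⇒ 0

Ȟ^0(U;F) ≅ 0, Ȟ^1(U;F) ≅ 0, Ȟ^2(U;F) ≅ 0


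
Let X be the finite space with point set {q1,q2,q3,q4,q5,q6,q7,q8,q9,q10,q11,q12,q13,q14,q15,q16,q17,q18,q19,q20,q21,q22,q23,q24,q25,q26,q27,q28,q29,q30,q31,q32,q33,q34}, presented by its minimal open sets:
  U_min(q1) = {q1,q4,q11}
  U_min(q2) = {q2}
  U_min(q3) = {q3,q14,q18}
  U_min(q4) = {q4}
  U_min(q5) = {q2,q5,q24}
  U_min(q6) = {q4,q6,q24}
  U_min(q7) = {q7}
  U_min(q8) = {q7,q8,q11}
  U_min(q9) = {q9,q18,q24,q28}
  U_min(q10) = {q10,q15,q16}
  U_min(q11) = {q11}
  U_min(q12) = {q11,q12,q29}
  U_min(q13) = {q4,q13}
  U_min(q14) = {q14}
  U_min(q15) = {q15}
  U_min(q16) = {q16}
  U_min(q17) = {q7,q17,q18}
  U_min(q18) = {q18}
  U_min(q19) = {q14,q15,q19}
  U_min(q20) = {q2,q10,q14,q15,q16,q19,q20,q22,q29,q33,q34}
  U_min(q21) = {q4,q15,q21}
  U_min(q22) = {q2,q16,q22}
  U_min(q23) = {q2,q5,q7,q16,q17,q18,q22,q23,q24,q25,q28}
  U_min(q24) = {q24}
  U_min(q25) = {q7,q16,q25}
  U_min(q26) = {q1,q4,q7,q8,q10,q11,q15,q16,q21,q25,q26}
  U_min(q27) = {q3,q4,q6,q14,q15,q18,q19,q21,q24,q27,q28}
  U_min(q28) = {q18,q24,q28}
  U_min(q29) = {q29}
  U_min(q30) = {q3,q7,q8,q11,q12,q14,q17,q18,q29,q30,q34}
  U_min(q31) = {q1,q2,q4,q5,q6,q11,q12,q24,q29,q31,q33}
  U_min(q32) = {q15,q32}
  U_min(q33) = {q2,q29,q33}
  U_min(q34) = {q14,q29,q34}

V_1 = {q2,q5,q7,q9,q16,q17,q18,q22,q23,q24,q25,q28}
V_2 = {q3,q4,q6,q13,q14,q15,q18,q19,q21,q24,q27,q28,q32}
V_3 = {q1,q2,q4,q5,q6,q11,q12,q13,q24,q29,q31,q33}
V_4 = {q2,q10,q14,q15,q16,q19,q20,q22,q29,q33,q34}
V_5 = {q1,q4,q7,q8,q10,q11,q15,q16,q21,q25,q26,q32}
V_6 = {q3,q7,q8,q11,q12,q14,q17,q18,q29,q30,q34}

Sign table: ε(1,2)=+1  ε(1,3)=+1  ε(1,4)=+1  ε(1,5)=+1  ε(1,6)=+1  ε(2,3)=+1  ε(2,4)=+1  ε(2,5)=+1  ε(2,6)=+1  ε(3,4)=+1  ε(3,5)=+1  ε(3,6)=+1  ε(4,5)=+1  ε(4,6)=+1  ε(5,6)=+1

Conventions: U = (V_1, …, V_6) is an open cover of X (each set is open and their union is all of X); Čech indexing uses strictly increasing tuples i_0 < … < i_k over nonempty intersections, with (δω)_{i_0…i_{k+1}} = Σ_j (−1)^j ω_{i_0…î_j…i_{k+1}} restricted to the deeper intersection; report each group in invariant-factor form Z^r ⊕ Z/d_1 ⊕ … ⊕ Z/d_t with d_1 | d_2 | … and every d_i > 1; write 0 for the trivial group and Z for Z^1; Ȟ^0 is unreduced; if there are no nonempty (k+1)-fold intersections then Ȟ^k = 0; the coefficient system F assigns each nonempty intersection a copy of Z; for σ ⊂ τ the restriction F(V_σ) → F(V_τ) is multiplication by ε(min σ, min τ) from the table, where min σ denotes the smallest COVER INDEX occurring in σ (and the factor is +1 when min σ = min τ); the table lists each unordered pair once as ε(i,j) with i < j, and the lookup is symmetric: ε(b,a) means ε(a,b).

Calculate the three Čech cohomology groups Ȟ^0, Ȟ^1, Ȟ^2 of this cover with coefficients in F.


nerve of the cover:
  V12={q18,q24,q28} V13={q2,q5,q24} V14={q2,q16,q22} V15={q7,q16,q25} V16={q7,q17,q18} V23={q4,q6,q13,q24} V24={q14,q15,q19} V25={q4,q15,q21,q32} V26={q3,q14,q18} V34={q2,q29,q33} V35={q1,q4,q11} V36={q11,q12,q29} V45={q10,q15,q16} V46={q14,q29,q34} V56={q7,q8,q11}
  V123={q24} V126={q18} V134={q2} V145={q16} V156={q7} V235={q4} V245={q15} V246={q14} V346={q29} V356={q11}
C dims 6,15,10; δ0: rk 5, SNF 1^5; δ1: rk 10, SNF 1^9·2
Ȟ^0 = (6 − 5) − 0 = 1, so Ȟ^0 ≅ Z
Ȟ^1 = (15 − 10) − 5 = 0, so Ȟ^1 ≅ 0
Ȟ^2 = (10 − 0) − 10 = 0 plus torsion [2], so Ȟ^2 ≅ Z/2

Ȟ^0 ≅ Z, Ȟ^1 ≅ 0 and Ȟ^2 ≅ Z/2
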